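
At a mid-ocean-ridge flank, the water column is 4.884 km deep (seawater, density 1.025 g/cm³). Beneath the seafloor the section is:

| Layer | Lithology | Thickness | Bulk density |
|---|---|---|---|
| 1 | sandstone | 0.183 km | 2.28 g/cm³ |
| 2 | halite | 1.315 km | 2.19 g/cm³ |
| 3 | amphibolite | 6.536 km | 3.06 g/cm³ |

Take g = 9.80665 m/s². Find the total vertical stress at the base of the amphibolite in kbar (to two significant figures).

2.8 kbar

seawater: 1025 kg/m³ × 9.80665 m/s² × 4884 m = 4.909×10^7 Pa = 0.4909 kbar
sandstone: 2280 kg/m³ × 9.80665 m/s² × 183 m = 4.092×10^6 Pa = 0.04092 kbar
halite: 2190 kg/m³ × 9.80665 m/s² × 1315 m = 2.824×10^7 Pa = 0.2824 kbar
amphibolite: 3060 kg/m³ × 9.80665 m/s² × 6536 m = 1.961×10^8 Pa = 1.961 kbar
Total = 0.4909 + 0.04092 + 0.2824 + 1.961 = 2.7756 kbar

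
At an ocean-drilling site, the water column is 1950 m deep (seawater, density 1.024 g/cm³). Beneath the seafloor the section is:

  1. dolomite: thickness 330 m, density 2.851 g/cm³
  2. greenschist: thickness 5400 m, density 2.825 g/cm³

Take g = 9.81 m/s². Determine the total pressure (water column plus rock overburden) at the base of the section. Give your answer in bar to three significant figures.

seawater: 1024 kg/m³ × 9.81 m/s² × 1950 m = 1.959×10^7 Pa = 195.9 bar
dolomite: 2851 kg/m³ × 9.81 m/s² × 330 m = 9.230×10^6 Pa = 92.30 bar
greenschist: 2825 kg/m³ × 9.81 m/s² × 5400 m = 1.497×10^8 Pa = 1497 bar
Total = 195.9 + 92.30 + 1497 = 1784.7 bar

1780 bar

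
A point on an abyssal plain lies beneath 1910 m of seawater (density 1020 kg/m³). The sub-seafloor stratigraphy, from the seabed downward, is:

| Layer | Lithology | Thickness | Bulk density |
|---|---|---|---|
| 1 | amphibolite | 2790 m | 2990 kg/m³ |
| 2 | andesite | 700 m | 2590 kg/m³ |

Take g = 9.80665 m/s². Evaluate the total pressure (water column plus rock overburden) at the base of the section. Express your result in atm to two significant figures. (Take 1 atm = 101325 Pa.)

1200 atm

seawater: 1020 kg/m³ × 9.80665 m/s² × 1910 m = 1.911×10^7 Pa = 188.6 atm
amphibolite: 2990 kg/m³ × 9.80665 m/s² × 2790 m = 8.181×10^7 Pa = 807.4 atm
andesite: 2590 kg/m³ × 9.80665 m/s² × 700 m = 1.778×10^7 Pa = 175.5 atm
Total = 188.6 + 807.4 + 175.5 = 1171.4 atm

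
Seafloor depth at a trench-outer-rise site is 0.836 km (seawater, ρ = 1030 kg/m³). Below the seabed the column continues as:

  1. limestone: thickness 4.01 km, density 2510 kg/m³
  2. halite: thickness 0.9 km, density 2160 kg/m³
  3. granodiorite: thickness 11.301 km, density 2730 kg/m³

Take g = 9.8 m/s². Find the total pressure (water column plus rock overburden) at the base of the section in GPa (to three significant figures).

seawater: 1030 kg/m³ × 9.8 m/s² × 836 m = 8.439×10^6 Pa = 8.439×10^-3 GPa
limestone: 2510 kg/m³ × 9.8 m/s² × 4010 m = 9.864×10^7 Pa = 0.09864 GPa
halite: 2160 kg/m³ × 9.8 m/s² × 900 m = 1.905×10^7 Pa = 0.01905 GPa
granodiorite: 2730 kg/m³ × 9.8 m/s² × 11301 m = 3.023×10^8 Pa = 0.3023 GPa
Total = 8.439×10^-3 + 0.09864 + 0.01905 + 0.3023 = 0.42847 GPa

0.428 GPa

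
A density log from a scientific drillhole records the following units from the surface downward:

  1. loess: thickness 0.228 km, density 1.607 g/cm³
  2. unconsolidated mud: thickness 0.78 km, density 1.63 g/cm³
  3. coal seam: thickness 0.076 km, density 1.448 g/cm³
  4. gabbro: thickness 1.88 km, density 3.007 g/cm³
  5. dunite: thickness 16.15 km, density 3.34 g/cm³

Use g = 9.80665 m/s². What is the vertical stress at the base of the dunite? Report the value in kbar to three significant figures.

6.02 kbar

loess: 1607 kg/m³ × 9.80665 m/s² × 228 m = 3.593×10^6 Pa = 0.03593 kbar
unconsolidated mud: 1630 kg/m³ × 9.80665 m/s² × 780 m = 1.247×10^7 Pa = 0.1247 kbar
coal seam: 1448 kg/m³ × 9.80665 m/s² × 76 m = 1.079×10^6 Pa = 0.01079 kbar
gabbro: 3007 kg/m³ × 9.80665 m/s² × 1880 m = 5.544×10^7 Pa = 0.5544 kbar
dunite: 3340 kg/m³ × 9.80665 m/s² × 16150 m = 5.290×10^8 Pa = 5.290 kbar
Total = 0.03593 + 0.1247 + 0.01079 + 0.5544 + 5.290 = 6.0156 kbar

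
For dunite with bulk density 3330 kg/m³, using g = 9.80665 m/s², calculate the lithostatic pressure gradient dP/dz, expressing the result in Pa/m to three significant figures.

32700 Pa/m

dP/dz = ρg = 3330 kg/m³ × 9.80665 m/s² = 32656 Pa/m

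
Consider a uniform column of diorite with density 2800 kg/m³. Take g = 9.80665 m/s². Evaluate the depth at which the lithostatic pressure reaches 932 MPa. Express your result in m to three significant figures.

33900 m

h = P/(ρg) = 932 MPa / (2800 kg/m³ × 9.80665 m/s²) = 9.320×10^8 Pa / 27459 Pa/m = 33942 m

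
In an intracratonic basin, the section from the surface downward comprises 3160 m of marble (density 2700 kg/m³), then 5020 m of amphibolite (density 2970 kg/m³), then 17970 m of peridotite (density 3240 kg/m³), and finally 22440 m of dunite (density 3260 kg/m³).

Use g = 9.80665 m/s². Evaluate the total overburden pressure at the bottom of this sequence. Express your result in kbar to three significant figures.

marble: 2700 kg/m³ × 9.80665 m/s² × 3160 m = 8.367×10^7 Pa = 0.8367 kbar
amphibolite: 2970 kg/m³ × 9.80665 m/s² × 5020 m = 1.462×10^8 Pa = 1.462 kbar
peridotite: 3240 kg/m³ × 9.80665 m/s² × 17970 m = 5.710×10^8 Pa = 5.710 kbar
dunite: 3260 kg/m³ × 9.80665 m/s² × 22440 m = 7.174×10^8 Pa = 7.174 kbar
Total = 0.8367 + 1.462 + 5.710 + 7.174 = 15.183 kbar

15.2 kbar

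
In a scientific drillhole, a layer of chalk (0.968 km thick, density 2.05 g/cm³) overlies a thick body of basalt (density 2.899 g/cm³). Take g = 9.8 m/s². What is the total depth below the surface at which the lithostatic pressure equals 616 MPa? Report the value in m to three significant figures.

Pressure at base of upper layers: 2050×9.8×968 = 1.945×10^7 Pa = 19.45 MPa
Remaining pressure to be supplied by basalt: 6.160×10^8 − 1.945×10^7 = 5.966×10^8 Pa
Additional depth in basalt = 5.966×10^8 Pa / (2899 kg/m³ × 9.8 m/s²) = 20998 m
Total depth = 968 m + 20998 m = 21966 m

22000 m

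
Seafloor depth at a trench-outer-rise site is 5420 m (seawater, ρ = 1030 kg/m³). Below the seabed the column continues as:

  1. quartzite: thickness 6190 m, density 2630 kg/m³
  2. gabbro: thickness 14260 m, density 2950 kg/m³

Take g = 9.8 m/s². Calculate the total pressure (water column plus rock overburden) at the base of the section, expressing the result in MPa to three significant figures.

seawater: 1030 kg/m³ × 9.8 m/s² × 5420 m = 5.471×10^7 Pa = 54.71 MPa
quartzite: 2630 kg/m³ × 9.8 m/s² × 6190 m = 1.595×10^8 Pa = 159.5 MPa
gabbro: 2950 kg/m³ × 9.8 m/s² × 14260 m = 4.123×10^8 Pa = 412.3 MPa
Total = 54.71 + 159.5 + 412.3 = 626.51 MPa

627 MPa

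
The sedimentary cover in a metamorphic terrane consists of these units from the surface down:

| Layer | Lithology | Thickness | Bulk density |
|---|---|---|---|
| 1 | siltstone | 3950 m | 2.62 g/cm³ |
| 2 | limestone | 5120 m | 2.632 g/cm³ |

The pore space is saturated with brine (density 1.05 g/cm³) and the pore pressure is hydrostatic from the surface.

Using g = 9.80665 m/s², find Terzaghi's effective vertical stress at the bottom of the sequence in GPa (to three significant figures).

0.140 GPa

Overburden (lithostatic) stress σ_v:
siltstone: 2620 kg/m³ × 9.80665 m/s² × 3950 m = 1.015×10^8 Pa = 101.5 MPa
limestone: 2632 kg/m³ × 9.80665 m/s² × 5120 m = 1.322×10^8 Pa = 132.2 MPa
Total = 101.5 + 132.2 = 233.64 MPa
Pore pressure P_p = 1050 kg/m³ × 9.80665 m/s² × 9070 m = 9.339×10^7 Pa = 93.39 MPa
Effective stress σ' = σ_v − P_p = 233.6 − 93.39 = 140.25 MPa = 0.14025 GPa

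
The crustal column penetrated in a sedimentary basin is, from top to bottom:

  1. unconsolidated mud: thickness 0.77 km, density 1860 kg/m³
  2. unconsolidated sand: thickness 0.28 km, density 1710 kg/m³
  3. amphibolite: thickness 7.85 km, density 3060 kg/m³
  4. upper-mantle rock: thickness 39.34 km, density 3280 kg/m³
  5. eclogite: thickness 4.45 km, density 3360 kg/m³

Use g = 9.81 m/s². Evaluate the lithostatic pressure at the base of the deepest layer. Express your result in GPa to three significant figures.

1.67 GPa

unconsolidated mud: 1860 kg/m³ × 9.81 m/s² × 770 m = 1.405×10^7 Pa = 0.01405 GPa
unconsolidated sand: 1710 kg/m³ × 9.81 m/s² × 280 m = 4.697×10^6 Pa = 4.697×10^-3 GPa
amphibolite: 3060 kg/m³ × 9.81 m/s² × 7850 m = 2.356×10^8 Pa = 0.2356 GPa
upper-mantle rock: 3280 kg/m³ × 9.81 m/s² × 39340 m = 1.266×10^9 Pa = 1.266 GPa
eclogite: 3360 kg/m³ × 9.81 m/s² × 4450 m = 1.467×10^8 Pa = 0.1467 GPa
Total = 0.01405 + 4.697×10^-3 + 0.2356 + 1.266 + 0.1467 = 1.6669 GPa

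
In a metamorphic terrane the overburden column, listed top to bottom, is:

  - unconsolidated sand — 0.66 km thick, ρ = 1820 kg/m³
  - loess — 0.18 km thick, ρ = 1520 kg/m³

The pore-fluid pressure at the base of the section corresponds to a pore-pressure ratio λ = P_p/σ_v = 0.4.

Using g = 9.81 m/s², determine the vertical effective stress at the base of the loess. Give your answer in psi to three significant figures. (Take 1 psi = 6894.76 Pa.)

Overburden (lithostatic) stress σ_v:
unconsolidated sand: 1820 kg/m³ × 9.81 m/s² × 660 m = 1.178×10^7 Pa = 11.78 MPa
loess: 1520 kg/m³ × 9.81 m/s² × 180 m = 2.684×10^6 Pa = 2.684 MPa
Total = 11.78 + 2.684 = 14.468 MPa
Pore pressure P_p = λ·σ_v = 0.4 × 14.47 MPa = 5.787 MPa
Effective stress σ' = σ_v − P_p = 14.47 − 5.787 = 8.6807 MPa = 1259.0 psi

1260 psi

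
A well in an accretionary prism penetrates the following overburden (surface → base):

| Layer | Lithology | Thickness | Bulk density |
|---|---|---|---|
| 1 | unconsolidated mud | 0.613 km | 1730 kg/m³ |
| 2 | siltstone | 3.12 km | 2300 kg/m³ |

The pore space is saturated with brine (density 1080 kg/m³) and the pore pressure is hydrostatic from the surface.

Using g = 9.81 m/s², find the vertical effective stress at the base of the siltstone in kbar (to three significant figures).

Overburden (lithostatic) stress σ_v:
unconsolidated mud: 1730 kg/m³ × 9.81 m/s² × 613 m = 1.040×10^7 Pa = 10.40 MPa
siltstone: 2300 kg/m³ × 9.81 m/s² × 3120 m = 7.040×10^7 Pa = 70.40 MPa
Total = 10.40 + 70.40 = 80.800 MPa
Pore pressure P_p = 1080 kg/m³ × 9.81 m/s² × 3733 m = 3.955×10^7 Pa = 39.55 MPa
Effective stress σ' = σ_v − P_p = 80.80 − 39.55 = 41.250 MPa = 0.41250 kbar

0.412 kbar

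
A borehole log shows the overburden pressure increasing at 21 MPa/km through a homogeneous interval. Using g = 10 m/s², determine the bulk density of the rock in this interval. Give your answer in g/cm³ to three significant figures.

2.10 g/cm³

ρ = (dP/dz)/g = 21 MPa/km / 10 m/s² = 21000 Pa/m / 10 m/s² = 2100.0 kg/m³
= 2.100 g/cm³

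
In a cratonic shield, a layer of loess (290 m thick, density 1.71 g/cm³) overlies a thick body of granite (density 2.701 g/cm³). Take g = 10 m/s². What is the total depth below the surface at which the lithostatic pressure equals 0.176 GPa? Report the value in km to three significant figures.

6.62 km

Pressure at base of upper layers: 1710×10×290 = 4.959×10^6 Pa = 4.959×10^-3 GPa
Remaining pressure to be supplied by granite: 1.760×10^8 − 4.959×10^6 = 1.710×10^8 Pa
Additional depth in granite = 1.710×10^8 Pa / (2701 kg/m³ × 10 m/s²) = 6332.5 m
Total depth = 290 m + 6332.5 m = 6622.5 m
= 6.6225 km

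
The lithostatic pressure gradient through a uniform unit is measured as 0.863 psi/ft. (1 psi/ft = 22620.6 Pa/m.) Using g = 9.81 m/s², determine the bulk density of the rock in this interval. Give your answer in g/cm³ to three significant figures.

1.99 g/cm³

ρ = (dP/dz)/g = 0.863 psi/ft / 9.81 m/s² = 19522 Pa/m / 9.81 m/s² = 1990.0 kg/m³
= 1.990 g/cm³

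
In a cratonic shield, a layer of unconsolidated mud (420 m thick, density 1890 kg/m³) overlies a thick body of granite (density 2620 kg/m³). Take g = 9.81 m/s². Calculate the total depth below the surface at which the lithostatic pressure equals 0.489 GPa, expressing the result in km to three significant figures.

19.1 km

Pressure at base of upper layers: 1890×9.81×420 = 7.787×10^6 Pa = 7.787×10^-3 GPa
Remaining pressure to be supplied by granite: 4.890×10^8 − 7.787×10^6 = 4.812×10^8 Pa
Additional depth in granite = 4.812×10^8 Pa / (2620 kg/m³ × 9.81 m/s²) = 18723 m
Total depth = 420 m + 18723 m = 19143 m
= 19.143 km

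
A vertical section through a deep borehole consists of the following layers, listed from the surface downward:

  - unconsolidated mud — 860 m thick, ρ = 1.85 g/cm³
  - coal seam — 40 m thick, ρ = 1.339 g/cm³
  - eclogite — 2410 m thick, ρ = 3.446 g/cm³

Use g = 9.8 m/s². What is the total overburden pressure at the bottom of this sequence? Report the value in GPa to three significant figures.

0.0975 GPa

unconsolidated mud: 1850 kg/m³ × 9.8 m/s² × 860 m = 1.559×10^7 Pa = 0.01559 GPa
coal seam: 1339 kg/m³ × 9.8 m/s² × 40 m = 5.249×10^5 Pa = 5.249×10^-4 GPa
eclogite: 3446 kg/m³ × 9.8 m/s² × 2410 m = 8.139×10^7 Pa = 0.08139 GPa
Total = 0.01559 + 5.249×10^-4 + 0.08139 = 0.097504 GPa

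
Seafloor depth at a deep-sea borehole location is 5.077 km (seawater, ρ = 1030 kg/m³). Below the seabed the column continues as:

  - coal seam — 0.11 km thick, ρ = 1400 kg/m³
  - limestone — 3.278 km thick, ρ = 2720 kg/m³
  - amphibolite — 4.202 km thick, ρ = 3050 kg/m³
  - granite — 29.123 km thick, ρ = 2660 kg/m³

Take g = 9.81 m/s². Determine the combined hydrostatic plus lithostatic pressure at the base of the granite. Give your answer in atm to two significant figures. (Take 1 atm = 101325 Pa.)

seawater: 1030 kg/m³ × 9.81 m/s² × 5077 m = 5.130×10^7 Pa = 506.3 atm
coal seam: 1400 kg/m³ × 9.81 m/s² × 110 m = 1.511×10^6 Pa = 14.91 atm
limestone: 2720 kg/m³ × 9.81 m/s² × 3278 m = 8.747×10^7 Pa = 863.2 atm
amphibolite: 3050 kg/m³ × 9.81 m/s² × 4202 m = 1.257×10^8 Pa = 1241 atm
granite: 2660 kg/m³ × 9.81 m/s² × 29123 m = 7.600×10^8 Pa = 7500 atm
Total = 506.3 + 14.91 + 863.2 + 1241 + 7500 = 10125 atm

10000 atm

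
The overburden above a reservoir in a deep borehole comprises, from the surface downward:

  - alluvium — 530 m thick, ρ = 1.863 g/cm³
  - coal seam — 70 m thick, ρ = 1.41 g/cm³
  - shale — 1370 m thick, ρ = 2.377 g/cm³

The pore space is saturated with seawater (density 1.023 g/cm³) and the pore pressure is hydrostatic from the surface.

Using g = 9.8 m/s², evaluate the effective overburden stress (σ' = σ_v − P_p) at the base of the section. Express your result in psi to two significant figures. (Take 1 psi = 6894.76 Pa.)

3300 psi

Overburden (lithostatic) stress σ_v:
alluvium: 1863 kg/m³ × 9.8 m/s² × 530 m = 9.676×10^6 Pa = 9.676 MPa
coal seam: 1410 kg/m³ × 9.8 m/s² × 70 m = 9.673×10^5 Pa = 0.9673 MPa
shale: 2377 kg/m³ × 9.8 m/s² × 1370 m = 3.191×10^7 Pa = 31.91 MPa
Total = 9.676 + 0.9673 + 31.91 = 42.557 MPa
Pore pressure P_p = 1023 kg/m³ × 9.8 m/s² × 1970 m = 1.975×10^7 Pa = 19.75 MPa
Effective stress σ' = σ_v − P_p = 42.56 − 19.75 = 22.807 MPa = 3307.9 psi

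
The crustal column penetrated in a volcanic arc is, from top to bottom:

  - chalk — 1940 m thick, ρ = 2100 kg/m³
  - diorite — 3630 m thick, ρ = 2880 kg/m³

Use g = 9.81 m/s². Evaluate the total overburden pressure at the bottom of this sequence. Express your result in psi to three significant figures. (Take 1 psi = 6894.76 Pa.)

chalk: 2100 kg/m³ × 9.81 m/s² × 1940 m = 3.997×10^7 Pa = 5797 psi
diorite: 2880 kg/m³ × 9.81 m/s² × 3630 m = 1.026×10^8 Pa = 14875 psi
Total = 5797 + 14875 = 20671 psi

20700 psi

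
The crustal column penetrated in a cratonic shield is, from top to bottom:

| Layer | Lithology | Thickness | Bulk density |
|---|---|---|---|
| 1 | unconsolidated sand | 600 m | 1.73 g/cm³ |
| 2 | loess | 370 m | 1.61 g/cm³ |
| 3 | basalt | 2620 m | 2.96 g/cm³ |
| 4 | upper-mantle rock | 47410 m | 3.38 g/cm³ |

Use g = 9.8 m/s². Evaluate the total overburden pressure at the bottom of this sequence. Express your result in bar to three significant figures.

unconsolidated sand: 1730 kg/m³ × 9.8 m/s² × 600 m = 1.017×10^7 Pa = 101.7 bar
loess: 1610 kg/m³ × 9.8 m/s² × 370 m = 5.838×10^6 Pa = 58.38 bar
basalt: 2960 kg/m³ × 9.8 m/s² × 2620 m = 7.600×10^7 Pa = 760.0 bar
upper-mantle rock: 3380 kg/m³ × 9.8 m/s² × 47410 m = 1.570×10^9 Pa = 15704 bar
Total = 101.7 + 58.38 + 760.0 + 15704 = 16624 bar

16600 bar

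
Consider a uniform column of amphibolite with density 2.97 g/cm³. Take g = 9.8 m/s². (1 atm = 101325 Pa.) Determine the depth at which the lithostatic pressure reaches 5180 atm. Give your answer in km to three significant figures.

18.0 km

h = P/(ρg) = 5180 atm / (2970 kg/m³ × 9.8 m/s²) = 5.249×10^8 Pa / 29106 Pa/m = 18033 m
= 18.033 km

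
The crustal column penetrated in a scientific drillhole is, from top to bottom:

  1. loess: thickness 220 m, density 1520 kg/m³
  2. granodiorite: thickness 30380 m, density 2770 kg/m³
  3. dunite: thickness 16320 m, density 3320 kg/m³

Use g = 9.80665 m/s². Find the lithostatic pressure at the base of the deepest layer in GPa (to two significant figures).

loess: 1520 kg/m³ × 9.80665 m/s² × 220 m = 3.279×10^6 Pa = 3.279×10^-3 GPa
granodiorite: 2770 kg/m³ × 9.80665 m/s² × 30380 m = 8.253×10^8 Pa = 0.8253 GPa
dunite: 3320 kg/m³ × 9.80665 m/s² × 16320 m = 5.313×10^8 Pa = 0.5313 GPa
Total = 3.279×10^-3 + 0.8253 + 0.5313 = 1.3599 GPa

1.4 GPa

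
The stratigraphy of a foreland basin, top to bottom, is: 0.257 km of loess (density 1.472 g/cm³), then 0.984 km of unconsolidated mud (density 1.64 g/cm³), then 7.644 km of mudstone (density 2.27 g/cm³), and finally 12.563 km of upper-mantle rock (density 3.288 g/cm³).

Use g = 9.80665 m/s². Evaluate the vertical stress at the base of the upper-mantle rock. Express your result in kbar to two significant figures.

loess: 1472 kg/m³ × 9.80665 m/s² × 257 m = 3.710×10^6 Pa = 0.03710 kbar
unconsolidated mud: 1640 kg/m³ × 9.80665 m/s² × 984 m = 1.583×10^7 Pa = 0.1583 kbar
mudstone: 2270 kg/m³ × 9.80665 m/s² × 7644 m = 1.702×10^8 Pa = 1.702 kbar
upper-mantle rock: 3288 kg/m³ × 9.80665 m/s² × 12563 m = 4.051×10^8 Pa = 4.051 kbar
Total = 0.03710 + 0.1583 + 1.702 + 4.051 = 5.9478 kbar

5.9 kbar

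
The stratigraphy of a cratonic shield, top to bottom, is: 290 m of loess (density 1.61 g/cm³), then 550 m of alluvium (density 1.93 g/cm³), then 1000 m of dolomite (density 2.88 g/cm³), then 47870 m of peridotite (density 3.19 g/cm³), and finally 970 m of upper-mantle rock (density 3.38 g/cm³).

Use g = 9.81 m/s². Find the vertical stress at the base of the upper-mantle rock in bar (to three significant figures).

15700 bar

loess: 1610 kg/m³ × 9.81 m/s² × 290 m = 4.580×10^6 Pa = 45.80 bar
alluvium: 1930 kg/m³ × 9.81 m/s² × 550 m = 1.041×10^7 Pa = 104.1 bar
dolomite: 2880 kg/m³ × 9.81 m/s² × 1000 m = 2.825×10^7 Pa = 282.5 bar
peridotite: 3190 kg/m³ × 9.81 m/s² × 47870 m = 1.498×10^9 Pa = 14980 bar
upper-mantle rock: 3380 kg/m³ × 9.81 m/s² × 970 m = 3.216×10^7 Pa = 321.6 bar
Total = 45.80 + 104.1 + 282.5 + 14980 + 321.6 = 15734 bar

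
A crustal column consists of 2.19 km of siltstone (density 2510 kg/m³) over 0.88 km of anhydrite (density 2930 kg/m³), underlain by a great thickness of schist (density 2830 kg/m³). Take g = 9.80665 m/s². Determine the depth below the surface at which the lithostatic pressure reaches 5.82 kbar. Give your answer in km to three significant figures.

Pressure at base of upper layers: 2510×9.80665×2190 + 2930×9.80665×880 = 7.919×10^7 Pa = 0.7919 kbar
Remaining pressure to be supplied by schist: 5.820×10^8 − 7.919×10^7 = 5.028×10^8 Pa
Additional depth in schist = 5.028×10^8 Pa / (2830 kg/m³ × 9.80665 m/s²) = 18117 m
Total depth = 3070 m + 18117 m = 21187 m
= 21.187 km

21.2 km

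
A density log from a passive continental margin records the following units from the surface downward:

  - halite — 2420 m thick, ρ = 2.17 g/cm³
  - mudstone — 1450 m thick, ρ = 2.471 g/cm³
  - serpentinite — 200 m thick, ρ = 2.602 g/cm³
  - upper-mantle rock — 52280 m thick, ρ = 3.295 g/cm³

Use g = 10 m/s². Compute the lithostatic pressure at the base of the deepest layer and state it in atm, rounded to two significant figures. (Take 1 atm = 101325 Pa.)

18000 atm

halite: 2170 kg/m³ × 10 m/s² × 2420 m = 5.251×10^7 Pa = 518.3 atm
mudstone: 2471 kg/m³ × 10 m/s² × 1450 m = 3.583×10^7 Pa = 353.6 atm
serpentinite: 2602 kg/m³ × 10 m/s² × 200 m = 5.204×10^6 Pa = 51.36 atm
upper-mantle rock: 3295 kg/m³ × 10 m/s² × 52280 m = 1.723×10^9 Pa = 17001 atm
Total = 518.3 + 353.6 + 51.36 + 17001 = 17924 atm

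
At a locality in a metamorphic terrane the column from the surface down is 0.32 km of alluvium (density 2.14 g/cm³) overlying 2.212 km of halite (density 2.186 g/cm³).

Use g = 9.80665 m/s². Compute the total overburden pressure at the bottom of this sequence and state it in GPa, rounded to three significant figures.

0.0541 GPa

alluvium: 2140 kg/m³ × 9.80665 m/s² × 320 m = 6.716×10^6 Pa = 6.716×10^-3 GPa
halite: 2186 kg/m³ × 9.80665 m/s² × 2212 m = 4.742×10^7 Pa = 0.04742 GPa
Total = 6.716×10^-3 + 0.04742 = 0.054135 GPa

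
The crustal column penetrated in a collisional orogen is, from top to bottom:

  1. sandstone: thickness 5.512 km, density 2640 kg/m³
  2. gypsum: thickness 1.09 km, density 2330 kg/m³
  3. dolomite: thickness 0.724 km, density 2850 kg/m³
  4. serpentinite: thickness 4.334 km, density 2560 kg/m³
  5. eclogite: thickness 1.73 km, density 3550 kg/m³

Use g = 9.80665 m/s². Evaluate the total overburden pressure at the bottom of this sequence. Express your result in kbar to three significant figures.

3.57 kbar

sandstone: 2640 kg/m³ × 9.80665 m/s² × 5512 m = 1.427×10^8 Pa = 1.427 kbar
gypsum: 2330 kg/m³ × 9.80665 m/s² × 1090 m = 2.491×10^7 Pa = 0.2491 kbar
dolomite: 2850 kg/m³ × 9.80665 m/s² × 724 m = 2.024×10^7 Pa = 0.2024 kbar
serpentinite: 2560 kg/m³ × 9.80665 m/s² × 4334 m = 1.088×10^8 Pa = 1.088 kbar
eclogite: 3550 kg/m³ × 9.80665 m/s² × 1730 m = 6.023×10^7 Pa = 0.6023 kbar
Total = 1.427 + 0.2491 + 0.2024 + 1.088 + 0.6023 = 3.5688 kbar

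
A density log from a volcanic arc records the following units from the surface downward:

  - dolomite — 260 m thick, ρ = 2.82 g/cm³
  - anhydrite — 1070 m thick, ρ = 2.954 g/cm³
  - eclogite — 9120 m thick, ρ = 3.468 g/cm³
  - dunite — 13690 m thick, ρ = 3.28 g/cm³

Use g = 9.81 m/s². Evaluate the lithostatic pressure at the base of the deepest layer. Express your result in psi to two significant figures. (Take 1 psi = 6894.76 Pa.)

110000 psi

dolomite: 2820 kg/m³ × 9.81 m/s² × 260 m = 7.193×10^6 Pa = 1043 psi
anhydrite: 2954 kg/m³ × 9.81 m/s² × 1070 m = 3.101×10^7 Pa = 4497 psi
eclogite: 3468 kg/m³ × 9.81 m/s² × 9120 m = 3.103×10^8 Pa = 45001 psi
dunite: 3280 kg/m³ × 9.81 m/s² × 13690 m = 4.405×10^8 Pa = 63889 psi
Total = 1043 + 4497 + 45001 + 63889 = 1.1443×10^5 psi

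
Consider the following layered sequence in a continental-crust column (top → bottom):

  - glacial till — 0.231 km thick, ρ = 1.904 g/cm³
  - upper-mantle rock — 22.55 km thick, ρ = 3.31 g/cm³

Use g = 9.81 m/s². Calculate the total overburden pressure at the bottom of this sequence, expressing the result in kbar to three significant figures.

7.37 kbar

glacial till: 1904 kg/m³ × 9.81 m/s² × 231 m = 4.315×10^6 Pa = 0.04315 kbar
upper-mantle rock: 3310 kg/m³ × 9.81 m/s² × 22550 m = 7.322×10^8 Pa = 7.322 kbar
Total = 0.04315 + 7.322 = 7.3654 kbar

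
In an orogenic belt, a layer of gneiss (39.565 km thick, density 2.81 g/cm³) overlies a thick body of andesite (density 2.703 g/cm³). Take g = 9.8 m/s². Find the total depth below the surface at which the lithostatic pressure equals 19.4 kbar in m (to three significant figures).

Pressure at base of upper layers: 2810×9.8×39565 = 1.090×10^9 Pa = 10.90 kbar
Remaining pressure to be supplied by andesite: 1.940×10^9 − 1.090×10^9 = 8.505×10^8 Pa
Additional depth in andesite = 8.505×10^8 Pa / (2703 kg/m³ × 9.8 m/s²) = 32106 m
Total depth = 39565 m + 32106 m = 71671 m

71700 m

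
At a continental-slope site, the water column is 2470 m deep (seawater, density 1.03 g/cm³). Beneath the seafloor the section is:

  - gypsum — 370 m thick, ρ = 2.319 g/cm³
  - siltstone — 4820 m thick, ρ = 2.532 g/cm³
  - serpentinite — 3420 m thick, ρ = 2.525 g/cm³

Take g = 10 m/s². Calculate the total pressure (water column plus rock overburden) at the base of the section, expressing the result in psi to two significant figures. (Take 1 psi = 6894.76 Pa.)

35000 psi

seawater: 1030 kg/m³ × 10 m/s² × 2470 m = 2.544×10^7 Pa = 3690 psi
gypsum: 2319 kg/m³ × 10 m/s² × 370 m = 8.580×10^6 Pa = 1244 psi
siltstone: 2532 kg/m³ × 10 m/s² × 4820 m = 1.220×10^8 Pa = 17701 psi
serpentinite: 2525 kg/m³ × 10 m/s² × 3420 m = 8.636×10^7 Pa = 12525 psi
Total = 3690 + 1244 + 17701 + 12525 = 35160 psi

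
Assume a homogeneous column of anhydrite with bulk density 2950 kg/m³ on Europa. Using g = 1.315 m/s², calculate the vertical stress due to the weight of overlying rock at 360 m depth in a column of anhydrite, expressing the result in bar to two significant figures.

anhydrite: 2950 kg/m³ × 1.315 m/s² × 360 m = 1.397×10^6 Pa = 13.97 bar

14 bar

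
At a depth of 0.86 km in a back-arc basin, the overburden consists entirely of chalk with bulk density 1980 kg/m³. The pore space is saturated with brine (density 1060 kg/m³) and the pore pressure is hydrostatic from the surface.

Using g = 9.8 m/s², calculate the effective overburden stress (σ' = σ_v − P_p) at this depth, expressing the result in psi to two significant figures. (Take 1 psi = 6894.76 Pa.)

1100 psi

Overburden (lithostatic) stress σ_v:
chalk: 1980 kg/m³ × 9.8 m/s² × 860 m = 1.669×10^7 Pa = 16.69 MPa
Pore pressure P_p = 1060 kg/m³ × 9.8 m/s² × 860 m = 8.934×10^6 Pa = 8.934 MPa
Effective stress σ' = σ_v − P_p = 16.69 − 8.934 = 7.7538 MPa = 1124.6 psi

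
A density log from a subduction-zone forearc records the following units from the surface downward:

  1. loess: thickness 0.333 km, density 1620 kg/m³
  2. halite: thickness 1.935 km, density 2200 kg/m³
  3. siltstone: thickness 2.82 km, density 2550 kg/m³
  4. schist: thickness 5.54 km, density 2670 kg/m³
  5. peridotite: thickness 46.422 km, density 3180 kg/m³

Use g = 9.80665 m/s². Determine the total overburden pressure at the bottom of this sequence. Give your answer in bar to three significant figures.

17100 bar

loess: 1620 kg/m³ × 9.80665 m/s² × 333 m = 5.290×10^6 Pa = 52.90 bar
halite: 2200 kg/m³ × 9.80665 m/s² × 1935 m = 4.175×10^7 Pa = 417.5 bar
siltstone: 2550 kg/m³ × 9.80665 m/s² × 2820 m = 7.052×10^7 Pa = 705.2 bar
schist: 2670 kg/m³ × 9.80665 m/s² × 5540 m = 1.451×10^8 Pa = 1451 bar
peridotite: 3180 kg/m³ × 9.80665 m/s² × 46422 m = 1.448×10^9 Pa = 14477 bar
Total = 52.90 + 417.5 + 705.2 + 1451 + 14477 = 17103 bar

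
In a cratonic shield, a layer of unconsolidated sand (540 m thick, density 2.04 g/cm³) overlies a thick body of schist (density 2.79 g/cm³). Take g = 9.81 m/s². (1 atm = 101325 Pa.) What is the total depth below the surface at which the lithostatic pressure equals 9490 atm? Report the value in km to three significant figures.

35.3 km

Pressure at base of upper layers: 2040×9.81×540 = 1.081×10^7 Pa = 106.7 atm
Remaining pressure to be supplied by schist: 9.616×10^8 − 1.081×10^7 = 9.508×10^8 Pa
Additional depth in schist = 9.508×10^8 Pa / (2790 kg/m³ × 9.81 m/s²) = 34738 m
Total depth = 540 m + 34738 m = 35278 m
= 35.278 km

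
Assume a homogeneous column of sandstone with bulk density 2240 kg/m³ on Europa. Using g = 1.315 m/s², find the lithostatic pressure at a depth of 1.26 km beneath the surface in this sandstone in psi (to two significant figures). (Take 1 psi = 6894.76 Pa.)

540 psi

sandstone: 2240 kg/m³ × 1.315 m/s² × 1260 m = 3.711×10^6 Pa = 538.3 psi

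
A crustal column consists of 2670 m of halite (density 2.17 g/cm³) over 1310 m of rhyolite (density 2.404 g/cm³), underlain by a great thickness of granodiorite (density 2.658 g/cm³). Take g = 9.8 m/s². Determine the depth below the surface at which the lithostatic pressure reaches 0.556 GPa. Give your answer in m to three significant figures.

Pressure at base of upper layers: 2170×9.8×2670 + 2404×9.8×1310 = 8.764×10^7 Pa = 0.08764 GPa
Remaining pressure to be supplied by granodiorite: 5.560×10^8 − 8.764×10^7 = 4.684×10^8 Pa
Additional depth in granodiorite = 4.684×10^8 Pa / (2658 kg/m³ × 9.8 m/s²) = 17980 m
Total depth = 3980 m + 17980 m = 21960 m

22000 m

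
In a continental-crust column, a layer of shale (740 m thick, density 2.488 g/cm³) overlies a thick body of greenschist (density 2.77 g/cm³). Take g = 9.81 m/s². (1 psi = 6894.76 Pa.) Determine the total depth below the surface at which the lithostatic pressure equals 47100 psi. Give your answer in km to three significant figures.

12.0 km

Pressure at base of upper layers: 2488×9.81×740 = 1.806×10^7 Pa = 2620 psi
Remaining pressure to be supplied by greenschist: 3.247×10^8 − 1.806×10^7 = 3.067×10^8 Pa
Additional depth in greenschist = 3.067×10^8 Pa / (2770 kg/m³ × 9.81 m/s²) = 11286 m
Total depth = 740 m + 11286 m = 12026 m
= 12.026 km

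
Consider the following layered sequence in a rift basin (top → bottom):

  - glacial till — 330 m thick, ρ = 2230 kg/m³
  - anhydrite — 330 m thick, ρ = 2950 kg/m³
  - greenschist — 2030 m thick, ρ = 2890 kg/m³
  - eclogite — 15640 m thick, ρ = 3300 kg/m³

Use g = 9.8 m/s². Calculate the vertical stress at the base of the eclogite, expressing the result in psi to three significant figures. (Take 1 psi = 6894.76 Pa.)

glacial till: 2230 kg/m³ × 9.8 m/s² × 330 m = 7.212×10^6 Pa = 1046 psi
anhydrite: 2950 kg/m³ × 9.8 m/s² × 330 m = 9.540×10^6 Pa = 1384 psi
greenschist: 2890 kg/m³ × 9.8 m/s² × 2030 m = 5.749×10^7 Pa = 8339 psi
eclogite: 3300 kg/m³ × 9.8 m/s² × 15640 m = 5.058×10^8 Pa = 73360 psi
Total = 1046 + 1384 + 8339 + 73360 = 84128 psi

84100 psi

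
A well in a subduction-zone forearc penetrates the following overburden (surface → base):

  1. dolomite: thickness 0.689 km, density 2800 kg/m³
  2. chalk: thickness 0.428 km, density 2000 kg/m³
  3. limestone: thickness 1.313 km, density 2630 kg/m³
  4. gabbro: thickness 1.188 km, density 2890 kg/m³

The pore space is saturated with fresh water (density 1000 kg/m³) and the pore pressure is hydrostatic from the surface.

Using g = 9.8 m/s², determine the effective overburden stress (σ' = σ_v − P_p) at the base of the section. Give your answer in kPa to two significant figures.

59000 kPa

Overburden (lithostatic) stress σ_v:
dolomite: 2800 kg/m³ × 9.8 m/s² × 689 m = 1.891×10^7 Pa = 18.91 MPa
chalk: 2000 kg/m³ × 9.8 m/s² × 428 m = 8.389×10^6 Pa = 8.389 MPa
limestone: 2630 kg/m³ × 9.8 m/s² × 1313 m = 3.384×10^7 Pa = 33.84 MPa
gabbro: 2890 kg/m³ × 9.8 m/s² × 1188 m = 3.365×10^7 Pa = 33.65 MPa
Total = 18.91 + 8.389 + 33.84 + 33.65 = 94.783 MPa
Pore pressure P_p = 1000 kg/m³ × 9.8 m/s² × 3618 m = 3.546×10^7 Pa = 35.46 MPa
Effective stress σ' = σ_v − P_p = 94.78 − 35.46 = 59.326 MPa = 59326 kPa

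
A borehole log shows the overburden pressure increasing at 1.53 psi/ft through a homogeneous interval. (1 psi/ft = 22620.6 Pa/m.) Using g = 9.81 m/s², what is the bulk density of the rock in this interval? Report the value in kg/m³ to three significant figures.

ρ = (dP/dz)/g = 1.53 psi/ft / 9.81 m/s² = 34610 Pa/m / 9.81 m/s² = 3528.0 kg/m³

3530 kg/m³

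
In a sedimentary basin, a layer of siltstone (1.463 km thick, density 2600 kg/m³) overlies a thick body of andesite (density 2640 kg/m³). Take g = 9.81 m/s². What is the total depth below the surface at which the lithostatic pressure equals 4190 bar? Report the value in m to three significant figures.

16200 m

Pressure at base of upper layers: 2600×9.81×1463 = 3.732×10^7 Pa = 373.2 bar
Remaining pressure to be supplied by andesite: 4.190×10^8 − 3.732×10^7 = 3.817×10^8 Pa
Additional depth in andesite = 3.817×10^8 Pa / (2640 kg/m³ × 9.81 m/s²) = 14738 m
Total depth = 1463 m + 14738 m = 16201 m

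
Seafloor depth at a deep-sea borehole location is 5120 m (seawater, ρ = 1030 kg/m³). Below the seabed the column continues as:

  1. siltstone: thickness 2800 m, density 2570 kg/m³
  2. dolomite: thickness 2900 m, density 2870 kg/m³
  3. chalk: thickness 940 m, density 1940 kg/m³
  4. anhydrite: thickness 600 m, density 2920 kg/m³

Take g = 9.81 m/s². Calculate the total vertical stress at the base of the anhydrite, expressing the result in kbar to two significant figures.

2.4 kbar

seawater: 1030 kg/m³ × 9.81 m/s² × 5120 m = 5.173×10^7 Pa = 0.5173 kbar
siltstone: 2570 kg/m³ × 9.81 m/s² × 2800 m = 7.059×10^7 Pa = 0.7059 kbar
dolomite: 2870 kg/m³ × 9.81 m/s² × 2900 m = 8.165×10^7 Pa = 0.8165 kbar
chalk: 1940 kg/m³ × 9.81 m/s² × 940 m = 1.789×10^7 Pa = 0.1789 kbar
anhydrite: 2920 kg/m³ × 9.81 m/s² × 600 m = 1.719×10^7 Pa = 0.1719 kbar
Total = 0.5173 + 0.7059 + 0.8165 + 0.1789 + 0.1719 = 2.3905 kbar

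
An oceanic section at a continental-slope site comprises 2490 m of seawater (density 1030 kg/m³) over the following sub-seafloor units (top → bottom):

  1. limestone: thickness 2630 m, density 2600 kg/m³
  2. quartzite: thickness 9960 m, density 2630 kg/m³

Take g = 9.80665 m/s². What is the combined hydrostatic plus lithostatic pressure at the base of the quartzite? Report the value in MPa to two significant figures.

350 MPa

seawater: 1030 kg/m³ × 9.80665 m/s² × 2490 m = 2.515×10^7 Pa = 25.15 MPa
limestone: 2600 kg/m³ × 9.80665 m/s² × 2630 m = 6.706×10^7 Pa = 67.06 MPa
quartzite: 2630 kg/m³ × 9.80665 m/s² × 9960 m = 2.569×10^8 Pa = 256.9 MPa
Total = 25.15 + 67.06 + 256.9 = 349.09 MPa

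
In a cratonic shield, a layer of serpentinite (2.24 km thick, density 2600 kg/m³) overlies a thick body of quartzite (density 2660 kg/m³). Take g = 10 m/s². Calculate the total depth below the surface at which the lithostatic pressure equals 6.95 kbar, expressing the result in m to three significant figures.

Pressure at base of upper layers: 2600×10×2240 = 5.824×10^7 Pa = 0.5824 kbar
Remaining pressure to be supplied by quartzite: 6.950×10^8 − 5.824×10^7 = 6.368×10^8 Pa
Additional depth in quartzite = 6.368×10^8 Pa / (2660 kg/m³ × 10 m/s²) = 23938 m
Total depth = 2240 m + 23938 m = 26178 m

26200 m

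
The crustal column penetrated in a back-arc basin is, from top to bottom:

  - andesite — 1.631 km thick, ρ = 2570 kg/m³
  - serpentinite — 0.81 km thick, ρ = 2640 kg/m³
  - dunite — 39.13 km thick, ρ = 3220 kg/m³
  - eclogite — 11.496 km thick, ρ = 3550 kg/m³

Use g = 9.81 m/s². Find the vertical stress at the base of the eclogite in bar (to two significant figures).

17000 bar

andesite: 2570 kg/m³ × 9.81 m/s² × 1631 m = 4.112×10^7 Pa = 411.2 bar
serpentinite: 2640 kg/m³ × 9.81 m/s² × 810 m = 2.098×10^7 Pa = 209.8 bar
dunite: 3220 kg/m³ × 9.81 m/s² × 39130 m = 1.236×10^9 Pa = 12360 bar
eclogite: 3550 kg/m³ × 9.81 m/s² × 11496 m = 4.004×10^8 Pa = 4004 bar
Total = 411.2 + 209.8 + 12360 + 4004 = 16985 bar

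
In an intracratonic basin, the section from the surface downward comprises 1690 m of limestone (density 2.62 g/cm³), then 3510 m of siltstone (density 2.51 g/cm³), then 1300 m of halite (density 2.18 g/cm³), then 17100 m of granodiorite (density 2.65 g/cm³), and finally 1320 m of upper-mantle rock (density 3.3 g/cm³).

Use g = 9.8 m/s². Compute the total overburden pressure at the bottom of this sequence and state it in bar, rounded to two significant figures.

limestone: 2620 kg/m³ × 9.8 m/s² × 1690 m = 4.339×10^7 Pa = 433.9 bar
siltstone: 2510 kg/m³ × 9.8 m/s² × 3510 m = 8.634×10^7 Pa = 863.4 bar
halite: 2180 kg/m³ × 9.8 m/s² × 1300 m = 2.777×10^7 Pa = 277.7 bar
granodiorite: 2650 kg/m³ × 9.8 m/s² × 17100 m = 4.441×10^8 Pa = 4441 bar
upper-mantle rock: 3300 kg/m³ × 9.8 m/s² × 1320 m = 4.269×10^7 Pa = 426.9 bar
Total = 433.9 + 863.4 + 277.7 + 4441 + 426.9 = 6442.8 bar

6400 bar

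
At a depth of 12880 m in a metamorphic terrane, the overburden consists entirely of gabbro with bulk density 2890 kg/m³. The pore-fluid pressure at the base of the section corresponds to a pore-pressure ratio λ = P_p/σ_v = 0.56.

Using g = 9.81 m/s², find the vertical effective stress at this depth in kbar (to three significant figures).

1.61 kbar

Overburden (lithostatic) stress σ_v:
gabbro: 2890 kg/m³ × 9.81 m/s² × 12880 m = 3.652×10^8 Pa = 365.2 MPa
Pore pressure P_p = λ·σ_v = 0.56 × 365.2 MPa = 204.5 MPa
Effective stress σ' = σ_v − P_p = 365.2 − 204.5 = 160.67 MPa = 1.6067 kbar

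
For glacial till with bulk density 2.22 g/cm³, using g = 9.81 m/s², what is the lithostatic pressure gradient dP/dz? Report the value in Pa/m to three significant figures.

dP/dz = ρg = 2220 kg/m³ × 9.81 m/s² = 21778 Pa/m

21800 Pa/m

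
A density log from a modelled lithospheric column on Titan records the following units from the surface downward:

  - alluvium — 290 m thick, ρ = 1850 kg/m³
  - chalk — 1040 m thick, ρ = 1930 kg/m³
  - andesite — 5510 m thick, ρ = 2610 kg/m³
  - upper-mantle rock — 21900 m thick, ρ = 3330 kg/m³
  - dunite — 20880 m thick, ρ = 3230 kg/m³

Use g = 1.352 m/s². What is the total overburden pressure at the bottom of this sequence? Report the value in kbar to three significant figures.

alluvium: 1850 kg/m³ × 1.352 m/s² × 290 m = 7.253×10^5 Pa = 7.253×10^-3 kbar
chalk: 1930 kg/m³ × 1.352 m/s² × 1040 m = 2.714×10^6 Pa = 0.02714 kbar
andesite: 2610 kg/m³ × 1.352 m/s² × 5510 m = 1.944×10^7 Pa = 0.1944 kbar
upper-mantle rock: 3330 kg/m³ × 1.352 m/s² × 21900 m = 9.860×10^7 Pa = 0.9860 kbar
dunite: 3230 kg/m³ × 1.352 m/s² × 20880 m = 9.118×10^7 Pa = 0.9118 kbar
Total = 7.253×10^-3 + 0.02714 + 0.1944 + 0.9860 + 0.9118 = 2.1266 kbar

2.13 kbar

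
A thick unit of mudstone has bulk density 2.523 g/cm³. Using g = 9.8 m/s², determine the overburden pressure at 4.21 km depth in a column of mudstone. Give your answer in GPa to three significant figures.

mudstone: 2523 kg/m³ × 9.8 m/s² × 4210 m = 1.041×10^8 Pa = 0.1041 GPa

0.104 GPa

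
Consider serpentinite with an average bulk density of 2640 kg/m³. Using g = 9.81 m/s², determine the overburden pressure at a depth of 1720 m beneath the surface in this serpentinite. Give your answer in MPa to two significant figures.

serpentinite: 2640 kg/m³ × 9.81 m/s² × 1720 m = 4.455×10^7 Pa = 44.55 MPa

45 MPa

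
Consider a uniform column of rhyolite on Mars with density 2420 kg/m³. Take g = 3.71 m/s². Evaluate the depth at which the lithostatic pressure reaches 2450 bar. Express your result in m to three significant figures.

h = P/(ρg) = 2450 bar / (2420 kg/m³ × 3.71 m/s²) = 2.450×10^8 Pa / 8978.2 Pa/m = 27288 m

27300 m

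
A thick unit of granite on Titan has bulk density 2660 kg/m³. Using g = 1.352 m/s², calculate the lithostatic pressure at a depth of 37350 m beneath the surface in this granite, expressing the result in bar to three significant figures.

granite: 2660 kg/m³ × 1.352 m/s² × 37350 m = 1.343×10^8 Pa = 1343 bar

1340 bar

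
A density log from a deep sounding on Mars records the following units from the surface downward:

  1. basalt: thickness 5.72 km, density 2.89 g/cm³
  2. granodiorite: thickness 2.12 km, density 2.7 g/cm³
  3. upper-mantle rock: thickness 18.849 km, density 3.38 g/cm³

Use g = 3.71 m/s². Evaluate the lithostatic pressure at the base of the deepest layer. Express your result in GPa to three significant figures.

basalt: 2890 kg/m³ × 3.71 m/s² × 5720 m = 6.133×10^7 Pa = 0.06133 GPa
granodiorite: 2700 kg/m³ × 3.71 m/s² × 2120 m = 2.124×10^7 Pa = 0.02124 GPa
upper-mantle rock: 3380 kg/m³ × 3.71 m/s² × 18849 m = 2.364×10^8 Pa = 0.2364 GPa
Total = 0.06133 + 0.02124 + 0.2364 = 0.31893 GPa

0.319 GPa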